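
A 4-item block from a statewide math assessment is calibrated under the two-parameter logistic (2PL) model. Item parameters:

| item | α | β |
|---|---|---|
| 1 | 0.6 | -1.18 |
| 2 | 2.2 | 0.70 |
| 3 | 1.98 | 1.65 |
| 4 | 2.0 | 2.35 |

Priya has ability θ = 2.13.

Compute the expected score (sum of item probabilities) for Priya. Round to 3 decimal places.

2.951

P(θ) = 1 / (1 + exp(−α(θ − β)))
P_1 = 1/(1+e^{-1.9860}) = 0.8793
P_2 = 1/(1+e^{-3.1460}) = 0.9588
P_3 = 1/(1+e^{-0.9504}) = 0.7212
P_4 = 1/(1+e^{0.4400}) = 0.3917
E[score] = 0.8793 + 0.9588 + 0.7212 + 0.3917 = 2.9510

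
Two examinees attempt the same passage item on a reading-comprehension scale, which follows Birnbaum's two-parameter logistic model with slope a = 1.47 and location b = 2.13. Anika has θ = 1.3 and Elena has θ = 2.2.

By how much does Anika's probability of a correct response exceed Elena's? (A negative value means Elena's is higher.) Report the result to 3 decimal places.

P(θ) = 1 / (1 + exp(−a(θ − b)))
P(Anika) = 0.2279  [exponent -1.2201]
P(Elena) = 0.5257  [exponent 0.1029]
Difference = 0.2279 − 0.5257 = -0.2978

-0.298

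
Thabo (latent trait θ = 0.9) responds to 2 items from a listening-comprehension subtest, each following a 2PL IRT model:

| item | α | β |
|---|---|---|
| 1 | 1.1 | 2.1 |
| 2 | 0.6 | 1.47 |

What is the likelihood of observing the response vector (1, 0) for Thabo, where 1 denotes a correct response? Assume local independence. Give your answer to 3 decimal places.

0.123

P(θ) = 1 / (1 + exp(−α(θ − β)))
P_1 = 1/(1+e^{1.3200}) = 0.2108
P_2 = 1/(1+e^{0.3420}) = 0.4153
L = P_1 × (1−P_2) = 0.2108 × 0.5847 = 0.12326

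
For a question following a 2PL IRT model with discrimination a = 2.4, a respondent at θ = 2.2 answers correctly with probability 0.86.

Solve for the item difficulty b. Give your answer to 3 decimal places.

1.444

P(θ) = 1 / (1 + exp(−a(θ − b)))
logit(0.86) = ln(0.86/0.14) = 1.8153
b = θ − logit/(a) = 2.2 − 1.8153/2.4000 = 1.4436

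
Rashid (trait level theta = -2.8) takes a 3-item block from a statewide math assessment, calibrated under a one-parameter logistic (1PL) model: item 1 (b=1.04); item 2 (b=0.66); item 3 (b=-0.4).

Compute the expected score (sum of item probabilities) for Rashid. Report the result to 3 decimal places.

P(theta) = 1 / (1 + exp(−(theta − b)))
P_1 = 1/(1+e^{3.8400}) = 0.0210
P_2 = 1/(1+e^{3.4600}) = 0.0305
P_3 = 1/(1+e^{2.4000}) = 0.0832
E[score] = 0.0210 + 0.0305 + 0.0832 = 0.1347

0.135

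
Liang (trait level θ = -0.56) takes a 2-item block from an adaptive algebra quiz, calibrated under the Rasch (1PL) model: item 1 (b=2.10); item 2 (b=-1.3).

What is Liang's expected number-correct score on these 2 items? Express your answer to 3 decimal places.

0.742

P(θ) = 1 / (1 + exp(−(θ − b)))
P_1 = 1/(1+e^{2.6600}) = 0.0654
P_2 = 1/(1+e^{-0.7400}) = 0.6770
E[score] = 0.0654 + 0.6770 = 0.7424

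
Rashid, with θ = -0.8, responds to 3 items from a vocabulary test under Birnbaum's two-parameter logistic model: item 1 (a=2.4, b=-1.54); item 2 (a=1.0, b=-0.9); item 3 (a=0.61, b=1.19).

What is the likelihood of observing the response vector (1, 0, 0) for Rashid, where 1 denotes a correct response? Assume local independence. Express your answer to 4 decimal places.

P(θ) = 1 / (1 + exp(−a(θ − b)))
P_1 = 1/(1+e^{-1.7760}) = 0.8552
P_2 = 1/(1+e^{-0.1000}) = 0.5250
P_3 = 1/(1+e^{1.2139}) = 0.2290
L = P_1 × (1−P_2) × (1−P_3) = 0.8552 × 0.4750 × 0.7710 = 0.31321

0.3132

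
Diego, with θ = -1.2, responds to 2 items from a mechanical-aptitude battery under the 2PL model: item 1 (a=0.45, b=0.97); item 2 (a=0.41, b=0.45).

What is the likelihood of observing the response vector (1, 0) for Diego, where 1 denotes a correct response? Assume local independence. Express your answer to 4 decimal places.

0.1814

P(θ) = 1 / (1 + exp(−a(θ − b)))
P_1 = 1/(1+e^{0.9765}) = 0.2736
P_2 = 1/(1+e^{0.6765}) = 0.3370
L = P_1 × (1−P_2) = 0.2736 × 0.6630 = 0.18138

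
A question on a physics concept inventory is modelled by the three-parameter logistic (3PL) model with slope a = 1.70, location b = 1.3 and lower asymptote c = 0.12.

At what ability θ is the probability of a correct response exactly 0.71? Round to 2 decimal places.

1.72

P(θ) = c + (1 − c) · 1 / (1 + exp(−a(θ − b)))
Remove guessing floor: (0.71 − 0.12)/(1 − 0.12) = 0.6705
logit = ln(0.6705/0.3295) = 0.7102
θ = b + logit/(a) = 1.3 + 0.7102/1.7000 = 1.7178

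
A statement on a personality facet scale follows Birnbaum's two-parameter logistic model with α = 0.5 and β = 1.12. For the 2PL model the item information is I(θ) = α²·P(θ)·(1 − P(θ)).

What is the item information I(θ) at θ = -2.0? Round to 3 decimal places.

0.036

P = 1/(1+e^{1.5600}) = 0.1736
P(1−P) = 0.1736 × 0.8264 = 0.1435
I = α² × P(1−P) = 0.5² × 0.1435 = 0.03587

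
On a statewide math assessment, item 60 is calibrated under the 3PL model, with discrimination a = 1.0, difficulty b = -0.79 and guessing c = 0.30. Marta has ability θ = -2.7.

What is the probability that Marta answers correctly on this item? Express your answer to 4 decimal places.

0.3903

P(θ) = c + (1 − c) · 1 / (1 + exp(−a(θ − b)))
Exponent: 1.0 × (-2.7 − (-0.79)) = -1.9100
1/(1 + e^{1.9100}) = 0.1290
P = 0.30 + 0.70 × 0.1290 = 0.3903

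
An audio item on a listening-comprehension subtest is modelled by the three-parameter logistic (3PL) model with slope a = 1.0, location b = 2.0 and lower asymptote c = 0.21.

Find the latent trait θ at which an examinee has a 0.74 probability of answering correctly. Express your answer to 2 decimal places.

P(θ) = c + (1 − c) · 1 / (1 + exp(−a(θ − b)))
Remove guessing floor: (0.74 − 0.21)/(1 − 0.21) = 0.6709
logit = ln(0.6709/0.3291) = 0.7122
θ = b + logit/(a) = 2.0 + 0.7122/1.0000 = 2.7122

2.71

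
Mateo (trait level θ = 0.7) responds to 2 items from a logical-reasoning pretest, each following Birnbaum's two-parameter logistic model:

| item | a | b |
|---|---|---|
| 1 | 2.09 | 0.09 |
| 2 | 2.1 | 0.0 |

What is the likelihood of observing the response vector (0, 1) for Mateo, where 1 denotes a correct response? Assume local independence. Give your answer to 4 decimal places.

P(θ) = 1 / (1 + exp(−a(θ − b)))
P_1 = 1/(1+e^{-1.2749}) = 0.7816
P_2 = 1/(1+e^{-1.4700}) = 0.8131
L = (1−P_1) × P_2 = 0.2184 × 0.8131 = 0.17759

0.1776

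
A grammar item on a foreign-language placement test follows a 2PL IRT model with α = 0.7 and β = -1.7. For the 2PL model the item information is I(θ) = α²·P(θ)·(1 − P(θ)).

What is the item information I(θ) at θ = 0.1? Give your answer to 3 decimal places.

P = 1/(1+e^{-1.2600}) = 0.7790
P(1−P) = 0.7790 × 0.2210 = 0.1721
I = α² × P(1−P) = 0.7² × 0.1721 = 0.08435

0.084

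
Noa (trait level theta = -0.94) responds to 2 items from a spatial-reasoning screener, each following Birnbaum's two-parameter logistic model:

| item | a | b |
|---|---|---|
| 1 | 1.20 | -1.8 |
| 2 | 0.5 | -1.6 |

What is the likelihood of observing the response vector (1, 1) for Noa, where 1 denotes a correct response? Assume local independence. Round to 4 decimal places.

P(theta) = 1 / (1 + exp(−a(theta − b)))
P_1 = 1/(1+e^{-1.0320}) = 0.7373
P_2 = 1/(1+e^{-0.3300}) = 0.5818
L = P_1 × P_2 = 0.7373 × 0.5818 = 0.42893

0.4289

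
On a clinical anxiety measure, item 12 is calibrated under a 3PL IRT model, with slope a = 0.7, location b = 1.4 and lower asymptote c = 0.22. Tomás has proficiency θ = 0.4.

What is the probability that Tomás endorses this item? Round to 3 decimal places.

0.479

P(θ) = c + (1 − c) · 1 / (1 + exp(−a(θ − b)))
Exponent: 0.7 × (0.4 − 1.4) = -0.7000
1/(1 + e^{0.7000}) = 0.3318
P = 0.22 + 0.78 × 0.3318 = 0.4788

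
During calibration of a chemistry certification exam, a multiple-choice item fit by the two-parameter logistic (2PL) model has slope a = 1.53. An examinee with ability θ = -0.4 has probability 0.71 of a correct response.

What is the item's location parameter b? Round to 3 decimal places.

P(θ) = 1 / (1 + exp(−a(θ − b)))
logit(0.71) = ln(0.71/0.29) = 0.8954
b = θ − logit/(a) = -0.4 − 0.8954/1.5300 = -0.9852

-0.985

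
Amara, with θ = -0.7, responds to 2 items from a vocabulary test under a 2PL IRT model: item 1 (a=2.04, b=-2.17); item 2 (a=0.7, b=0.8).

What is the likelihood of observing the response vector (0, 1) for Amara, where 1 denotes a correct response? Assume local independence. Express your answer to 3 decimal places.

P(θ) = 1 / (1 + exp(−a(θ − b)))
P_1 = 1/(1+e^{-2.9988}) = 0.9525
P_2 = 1/(1+e^{1.0500}) = 0.2592
L = (1−P_1) × P_2 = 0.0475 × 0.2592 = 0.01231

0.012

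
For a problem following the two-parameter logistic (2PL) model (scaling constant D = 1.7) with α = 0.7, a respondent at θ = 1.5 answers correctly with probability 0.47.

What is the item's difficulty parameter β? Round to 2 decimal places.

1.60

P(θ) = 1 / (1 + exp(−D·α(θ − β)))
logit(0.47) = ln(0.47/0.53) = -0.1201
β = θ − logit/(1.7·α) = 1.5 − (-0.1201)/1.1900 = 1.6010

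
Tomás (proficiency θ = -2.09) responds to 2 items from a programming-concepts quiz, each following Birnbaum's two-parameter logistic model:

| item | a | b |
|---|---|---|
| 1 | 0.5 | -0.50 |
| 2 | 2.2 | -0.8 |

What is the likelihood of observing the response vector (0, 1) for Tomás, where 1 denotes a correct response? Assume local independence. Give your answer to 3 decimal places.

P(θ) = 1 / (1 + exp(−a(θ − b)))
P_1 = 1/(1+e^{0.7950}) = 0.3111
P_2 = 1/(1+e^{2.8380}) = 0.0553
L = (1−P_1) × P_2 = 0.6889 × 0.0553 = 0.03810

0.038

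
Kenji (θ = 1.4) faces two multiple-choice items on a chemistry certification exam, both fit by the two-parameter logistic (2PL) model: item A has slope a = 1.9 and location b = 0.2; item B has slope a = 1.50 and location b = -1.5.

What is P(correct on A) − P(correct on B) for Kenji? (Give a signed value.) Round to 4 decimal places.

-0.0801

P(θ) = 1 / (1 + exp(−a(θ − b)))
P_A = 0.9072
P_B = 0.9873
P_A − P_B = -0.0801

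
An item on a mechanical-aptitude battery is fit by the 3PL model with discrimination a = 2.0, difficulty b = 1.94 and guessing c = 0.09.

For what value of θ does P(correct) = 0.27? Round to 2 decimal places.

P(θ) = c + (1 − c) · 1 / (1 + exp(−a(θ − b)))
Remove guessing floor: (0.27 − 0.09)/(1 − 0.09) = 0.1978
logit = ln(0.1978/0.8022) = -1.4001
θ = b + logit/(a) = 1.94 + (-1.4001)/2.0000 = 1.2400

1.24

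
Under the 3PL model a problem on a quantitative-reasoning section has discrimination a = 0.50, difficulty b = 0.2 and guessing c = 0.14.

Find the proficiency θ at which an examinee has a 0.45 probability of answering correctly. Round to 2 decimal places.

-0.95

P(θ) = c + (1 − c) · 1 / (1 + exp(−a(θ − b)))
Remove guessing floor: (0.45 − 0.14)/(1 − 0.14) = 0.3605
logit = ln(0.3605/0.6395) = -0.5733
θ = b + logit/(a) = 0.2 + (-0.5733)/0.5000 = -0.9467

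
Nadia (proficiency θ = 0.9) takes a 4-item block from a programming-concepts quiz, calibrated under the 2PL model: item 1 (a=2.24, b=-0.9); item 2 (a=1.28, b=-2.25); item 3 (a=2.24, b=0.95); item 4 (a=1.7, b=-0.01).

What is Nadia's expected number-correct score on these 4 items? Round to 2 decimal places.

3.26

P(θ) = 1 / (1 + exp(−a(θ − b)))
P_1 = 1/(1+e^{-4.0320}) = 0.9826
P_2 = 1/(1+e^{-4.0320}) = 0.9826
P_3 = 1/(1+e^{0.1120}) = 0.4720
P_4 = 1/(1+e^{-1.5470}) = 0.8245
E[score] = 0.9826 + 0.9826 + 0.4720 + 0.8245 = 3.2616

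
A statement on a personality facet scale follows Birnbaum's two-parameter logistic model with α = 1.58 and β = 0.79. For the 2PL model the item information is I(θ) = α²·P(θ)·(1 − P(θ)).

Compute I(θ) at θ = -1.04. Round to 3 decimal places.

P = 1/(1+e^{2.8914}) = 0.0526
P(1−P) = 0.0526 × 0.9474 = 0.0498
I = α² × P(1−P) = 1.58² × 0.0498 = 0.12436

0.124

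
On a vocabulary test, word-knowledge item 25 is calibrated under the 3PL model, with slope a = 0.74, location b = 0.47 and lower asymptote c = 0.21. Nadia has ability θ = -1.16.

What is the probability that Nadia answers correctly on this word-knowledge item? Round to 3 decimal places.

0.392

P(θ) = c + (1 − c) · 1 / (1 + exp(−a(θ − b)))
Exponent: 0.74 × (-1.16 − 0.47) = -1.2062
1/(1 + e^{1.2062}) = 0.2304
P = 0.21 + 0.79 × 0.2304 = 0.3920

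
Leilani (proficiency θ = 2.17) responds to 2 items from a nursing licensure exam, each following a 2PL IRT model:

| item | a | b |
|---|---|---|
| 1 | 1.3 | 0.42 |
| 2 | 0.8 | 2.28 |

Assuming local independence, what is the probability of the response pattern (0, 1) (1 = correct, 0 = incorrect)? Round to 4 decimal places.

P(θ) = 1 / (1 + exp(−a(θ − b)))
P_1 = 1/(1+e^{-2.2750}) = 0.9068
P_2 = 1/(1+e^{0.0880}) = 0.4780
L = (1−P_1) × P_2 = 0.0932 × 0.4780 = 0.04456

0.0446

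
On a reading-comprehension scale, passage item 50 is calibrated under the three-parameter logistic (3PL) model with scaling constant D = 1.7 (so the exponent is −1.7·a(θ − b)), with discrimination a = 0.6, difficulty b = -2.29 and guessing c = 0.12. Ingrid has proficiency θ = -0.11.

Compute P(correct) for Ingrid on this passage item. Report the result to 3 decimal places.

P(θ) = c + (1 − c) · 1 / (1 + exp(−D·a(θ − b)))
Exponent: 1.7 × 0.6 × (-0.11 − (-2.29)) = 2.2236
1/(1 + e^{-2.2236}) = 0.9023
P = 0.12 + 0.88 × 0.9023 = 0.9141

0.914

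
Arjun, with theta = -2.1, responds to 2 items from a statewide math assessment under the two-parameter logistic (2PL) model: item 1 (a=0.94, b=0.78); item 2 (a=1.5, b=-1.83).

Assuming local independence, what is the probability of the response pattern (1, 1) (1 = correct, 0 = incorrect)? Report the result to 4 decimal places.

P(theta) = 1 / (1 + exp(−a(theta − b)))
P_1 = 1/(1+e^{2.7072}) = 0.0625
P_2 = 1/(1+e^{0.4050}) = 0.4001
L = P_1 × P_2 = 0.0625 × 0.4001 = 0.02503

0.0250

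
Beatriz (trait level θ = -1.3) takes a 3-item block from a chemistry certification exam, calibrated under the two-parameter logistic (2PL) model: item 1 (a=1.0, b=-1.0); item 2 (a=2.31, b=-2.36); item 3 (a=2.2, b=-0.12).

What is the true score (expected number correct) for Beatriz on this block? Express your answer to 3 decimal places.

P(θ) = 1 / (1 + exp(−a(θ − b)))
P_1 = 1/(1+e^{0.3000}) = 0.4256
P_2 = 1/(1+e^{-2.4486}) = 0.9205
P_3 = 1/(1+e^{2.5960}) = 0.0694
E[score] = 0.4256 + 0.9205 + 0.0694 = 1.4154

1.415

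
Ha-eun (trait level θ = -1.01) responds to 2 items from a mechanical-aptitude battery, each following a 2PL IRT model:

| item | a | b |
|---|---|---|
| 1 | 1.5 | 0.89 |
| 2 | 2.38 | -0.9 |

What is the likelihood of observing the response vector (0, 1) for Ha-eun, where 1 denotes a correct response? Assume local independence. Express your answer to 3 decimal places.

0.411

P(θ) = 1 / (1 + exp(−a(θ − b)))
P_1 = 1/(1+e^{2.8500}) = 0.0547
P_2 = 1/(1+e^{0.2618}) = 0.4349
L = (1−P_1) × P_2 = 0.9453 × 0.4349 = 0.41114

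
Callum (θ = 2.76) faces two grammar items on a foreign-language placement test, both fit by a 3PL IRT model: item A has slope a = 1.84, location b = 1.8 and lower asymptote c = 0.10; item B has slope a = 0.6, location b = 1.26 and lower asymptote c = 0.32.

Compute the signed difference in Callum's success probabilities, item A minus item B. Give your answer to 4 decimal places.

0.0652

P(θ) = c + (1 − c) · 1 / (1 + exp(−a(θ − b)))
P_A = 0.8686
P_B = 0.8034
P_A − P_B = 0.0652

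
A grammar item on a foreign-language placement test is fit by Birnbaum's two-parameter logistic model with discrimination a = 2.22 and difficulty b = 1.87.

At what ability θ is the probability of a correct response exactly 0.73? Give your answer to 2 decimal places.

P(θ) = 1 / (1 + exp(−a(θ − b)))
logit = ln(0.7300/0.2700) = 0.9946
θ = b + logit/(a) = 1.87 + 0.9946/2.2200 = 2.3180

2.32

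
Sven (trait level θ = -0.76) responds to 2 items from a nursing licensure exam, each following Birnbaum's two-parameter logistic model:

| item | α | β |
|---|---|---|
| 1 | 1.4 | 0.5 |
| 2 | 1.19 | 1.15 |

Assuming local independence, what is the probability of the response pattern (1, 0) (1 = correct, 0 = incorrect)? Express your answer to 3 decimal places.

P(θ) = 1 / (1 + exp(−α(θ − β)))
P_1 = 1/(1+e^{1.7640}) = 0.1463
P_2 = 1/(1+e^{2.2729}) = 0.0934
L = P_1 × (1−P_2) = 0.1463 × 0.9066 = 0.13263

0.133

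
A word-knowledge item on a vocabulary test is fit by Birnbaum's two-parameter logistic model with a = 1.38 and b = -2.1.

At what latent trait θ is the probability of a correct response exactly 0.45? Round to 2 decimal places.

P(θ) = 1 / (1 + exp(−a(θ − b)))
logit = ln(0.4500/0.5500) = -0.2007
θ = b + logit/(a) = -2.1 + (-0.2007)/1.3800 = -2.2454

-2.25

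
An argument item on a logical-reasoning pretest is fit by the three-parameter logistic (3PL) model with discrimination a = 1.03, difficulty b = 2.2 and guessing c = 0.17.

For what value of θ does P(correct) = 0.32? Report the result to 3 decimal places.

0.733

P(θ) = c + (1 − c) · 1 / (1 + exp(−a(θ − b)))
Remove guessing floor: (0.32 − 0.17)/(1 − 0.17) = 0.1807
logit = ln(0.1807/0.8193) = -1.5115
θ = b + logit/(a) = 2.2 + (-1.5115)/1.0300 = 0.7326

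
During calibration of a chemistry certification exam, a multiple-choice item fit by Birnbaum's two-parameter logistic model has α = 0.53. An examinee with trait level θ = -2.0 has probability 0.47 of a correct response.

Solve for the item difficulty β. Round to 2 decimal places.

-1.77

P(θ) = 1 / (1 + exp(−α(θ − β)))
logit(0.47) = ln(0.47/0.53) = -0.1201
β = θ − logit/(α) = -2.0 − (-0.1201)/0.5300 = -1.7733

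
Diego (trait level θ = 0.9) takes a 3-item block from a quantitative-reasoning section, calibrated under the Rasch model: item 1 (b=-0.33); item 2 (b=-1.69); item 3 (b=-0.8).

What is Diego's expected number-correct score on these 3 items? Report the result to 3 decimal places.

2.550

P(θ) = 1 / (1 + exp(−(θ − b)))
P_1 = 1/(1+e^{-1.2300}) = 0.7738
P_2 = 1/(1+e^{-2.5900}) = 0.9302
P_3 = 1/(1+e^{-1.7000}) = 0.8455
E[score] = 0.7738 + 0.9302 + 0.8455 = 2.5496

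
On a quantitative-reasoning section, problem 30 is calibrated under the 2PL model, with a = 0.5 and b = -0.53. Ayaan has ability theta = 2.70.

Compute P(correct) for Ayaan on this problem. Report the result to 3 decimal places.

P(theta) = 1 / (1 + exp(−a(theta − b)))
Exponent: 0.5 × (2.70 − (-0.53)) = 1.6150
1/(1 + e^{-1.6150}) = 0.8341

0.834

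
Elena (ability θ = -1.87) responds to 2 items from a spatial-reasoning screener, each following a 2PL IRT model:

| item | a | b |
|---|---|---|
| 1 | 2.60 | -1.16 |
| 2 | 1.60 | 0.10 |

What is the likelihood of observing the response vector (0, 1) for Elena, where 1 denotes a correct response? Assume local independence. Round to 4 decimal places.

P(θ) = 1 / (1 + exp(−a(θ − b)))
P_1 = 1/(1+e^{1.8460}) = 0.1363
P_2 = 1/(1+e^{3.1520}) = 0.0410
L = (1−P_1) × P_2 = 0.8637 × 0.0410 = 0.03542

0.0354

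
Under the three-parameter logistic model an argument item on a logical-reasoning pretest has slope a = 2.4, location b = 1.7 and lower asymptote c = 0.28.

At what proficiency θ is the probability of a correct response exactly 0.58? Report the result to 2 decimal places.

1.56

P(θ) = c + (1 − c) · 1 / (1 + exp(−a(θ − b)))
Remove guessing floor: (0.58 − 0.28)/(1 − 0.28) = 0.4167
logit = ln(0.4167/0.5833) = -0.3365
θ = b + logit/(a) = 1.7 + (-0.3365)/2.4000 = 1.5598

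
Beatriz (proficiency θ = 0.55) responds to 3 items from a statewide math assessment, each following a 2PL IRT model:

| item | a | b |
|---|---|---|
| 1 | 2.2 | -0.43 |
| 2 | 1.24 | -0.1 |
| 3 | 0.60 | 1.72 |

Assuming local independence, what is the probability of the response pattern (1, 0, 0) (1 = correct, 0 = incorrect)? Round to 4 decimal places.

0.1850

P(θ) = 1 / (1 + exp(−a(θ − b)))
P_1 = 1/(1+e^{-2.1560}) = 0.8962
P_2 = 1/(1+e^{-0.8060}) = 0.6913
P_3 = 1/(1+e^{0.7020}) = 0.3314
L = P_1 × (1−P_2) × (1−P_3) = 0.8962 × 0.3087 × 0.6686 = 0.18501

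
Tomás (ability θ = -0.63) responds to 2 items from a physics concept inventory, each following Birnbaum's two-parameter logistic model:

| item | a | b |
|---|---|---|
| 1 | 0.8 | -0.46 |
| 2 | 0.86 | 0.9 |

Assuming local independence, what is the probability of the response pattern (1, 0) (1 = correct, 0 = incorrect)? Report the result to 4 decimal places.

0.3675

P(θ) = 1 / (1 + exp(−a(θ − b)))
P_1 = 1/(1+e^{0.1360}) = 0.4661
P_2 = 1/(1+e^{1.3158}) = 0.2115
L = P_1 × (1−P_2) = 0.4661 × 0.7885 = 0.36747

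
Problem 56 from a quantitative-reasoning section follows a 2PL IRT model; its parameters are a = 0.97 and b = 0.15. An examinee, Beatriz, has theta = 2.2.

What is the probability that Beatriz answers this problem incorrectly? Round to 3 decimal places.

P(theta) = 1 / (1 + exp(−a(theta − b)))
Exponent: 0.97 × (2.2 − 0.15) = 1.9885
1/(1 + e^{-1.9885}) = 0.8796
P(incorrect) = 1 − 0.8796 = 0.1204

0.120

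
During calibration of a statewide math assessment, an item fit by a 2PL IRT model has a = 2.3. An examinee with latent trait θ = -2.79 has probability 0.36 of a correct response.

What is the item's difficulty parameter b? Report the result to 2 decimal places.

-2.54

P(θ) = 1 / (1 + exp(−a(θ − b)))
logit(0.36) = ln(0.36/0.64) = -0.5754
b = θ − logit/(a) = -2.79 − (-0.5754)/2.3000 = -2.5398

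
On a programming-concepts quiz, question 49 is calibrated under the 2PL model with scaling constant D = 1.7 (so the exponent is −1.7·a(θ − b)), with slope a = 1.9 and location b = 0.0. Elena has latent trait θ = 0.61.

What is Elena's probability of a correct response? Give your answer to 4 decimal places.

P(θ) = 1 / (1 + exp(−D·a(θ − b)))
Exponent: 1.7 × 1.9 × (0.61 − 0.0) = 1.9703
1/(1 + e^{-1.9703}) = 0.8776
P = 0.8776

0.8776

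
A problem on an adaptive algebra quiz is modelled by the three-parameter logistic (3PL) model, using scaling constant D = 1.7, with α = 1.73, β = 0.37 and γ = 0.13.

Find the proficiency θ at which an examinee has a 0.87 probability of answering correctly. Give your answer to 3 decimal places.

0.961

P(θ) = γ + (1 − γ) · 1 / (1 + exp(−D·α(θ − β)))
Remove guessing floor: (0.87 − 0.13)/(1 − 0.13) = 0.8506
logit = ln(0.8506/0.1494) = 1.7391
θ = β + logit/(1.7·α) = 0.37 + 1.7391/2.9410 = 0.9613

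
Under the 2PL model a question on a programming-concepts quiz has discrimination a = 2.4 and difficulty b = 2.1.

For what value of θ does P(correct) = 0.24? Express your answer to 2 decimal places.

1.62

P(θ) = 1 / (1 + exp(−a(θ − b)))
logit = ln(0.2400/0.7600) = -1.1527
θ = b + logit/(a) = 2.1 + (-1.1527)/2.4000 = 1.6197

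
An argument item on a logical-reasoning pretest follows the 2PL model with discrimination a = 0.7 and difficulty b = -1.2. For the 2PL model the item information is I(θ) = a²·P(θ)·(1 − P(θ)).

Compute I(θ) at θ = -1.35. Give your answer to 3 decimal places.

P = 1/(1+e^{0.1050}) = 0.4738
P(1−P) = 0.4738 × 0.5262 = 0.2493
I = a² × P(1−P) = 0.7² × 0.2493 = 0.12216

0.122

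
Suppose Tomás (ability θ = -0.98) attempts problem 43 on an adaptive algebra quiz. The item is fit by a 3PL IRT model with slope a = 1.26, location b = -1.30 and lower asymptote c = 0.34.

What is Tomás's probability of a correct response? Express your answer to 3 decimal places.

P(θ) = c + (1 − c) · 1 / (1 + exp(−a(θ − b)))
Exponent: 1.26 × (-0.98 − (-1.30)) = 0.4032
1/(1 + e^{-0.4032}) = 0.5995
P = 0.34 + 0.66 × 0.5995 = 0.7356

0.736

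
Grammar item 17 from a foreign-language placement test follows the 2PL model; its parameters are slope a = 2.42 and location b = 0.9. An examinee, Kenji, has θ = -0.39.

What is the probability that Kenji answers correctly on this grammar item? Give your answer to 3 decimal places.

P(θ) = 1 / (1 + exp(−a(θ − b)))
Exponent: 2.42 × (-0.39 − 0.9) = -3.1218
1/(1 + e^{3.1218}) = 0.0422

0.042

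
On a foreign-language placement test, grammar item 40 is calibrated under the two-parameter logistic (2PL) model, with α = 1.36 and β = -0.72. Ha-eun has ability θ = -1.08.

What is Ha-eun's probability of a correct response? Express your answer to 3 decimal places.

P(θ) = 1 / (1 + exp(−α(θ − β)))
Exponent: 1.36 × (-1.08 − (-0.72)) = -0.4896
1/(1 + e^{0.4896}) = 0.3800

0.380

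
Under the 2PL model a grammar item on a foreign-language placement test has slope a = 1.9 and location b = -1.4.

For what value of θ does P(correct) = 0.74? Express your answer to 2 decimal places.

P(θ) = 1 / (1 + exp(−a(θ − b)))
logit = ln(0.7400/0.2600) = 1.0460
θ = b + logit/(a) = -1.4 + 1.0460/1.9000 = -0.8495

-0.85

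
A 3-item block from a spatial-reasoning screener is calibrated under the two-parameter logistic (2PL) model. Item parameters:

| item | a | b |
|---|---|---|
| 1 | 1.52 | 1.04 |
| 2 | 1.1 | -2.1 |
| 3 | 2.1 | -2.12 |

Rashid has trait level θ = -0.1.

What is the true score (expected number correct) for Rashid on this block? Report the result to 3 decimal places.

2.036

P(θ) = 1 / (1 + exp(−a(θ − b)))
P_1 = 1/(1+e^{1.7328}) = 0.1502
P_2 = 1/(1+e^{-2.2000}) = 0.9002
P_3 = 1/(1+e^{-4.2420}) = 0.9858
E[score] = 0.1502 + 0.9002 + 0.9858 = 2.0363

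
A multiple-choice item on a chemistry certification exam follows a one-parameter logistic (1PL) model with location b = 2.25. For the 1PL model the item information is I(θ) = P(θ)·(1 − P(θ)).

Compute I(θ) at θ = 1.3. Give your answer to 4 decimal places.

P = 1/(1+e^{0.9500}) = 0.2789
P(1−P) = 0.2789 × 0.7211 = 0.2011
I = P(1−P) = 0.20111

0.2011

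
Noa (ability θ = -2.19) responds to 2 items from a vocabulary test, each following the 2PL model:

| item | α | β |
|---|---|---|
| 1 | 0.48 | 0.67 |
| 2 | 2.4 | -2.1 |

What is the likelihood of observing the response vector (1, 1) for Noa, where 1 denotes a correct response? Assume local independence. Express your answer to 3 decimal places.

P(θ) = 1 / (1 + exp(−α(θ − β)))
P_1 = 1/(1+e^{1.3728}) = 0.2022
P_2 = 1/(1+e^{0.2160}) = 0.4462
L = P_1 × P_2 = 0.2022 × 0.4462 = 0.09021

0.090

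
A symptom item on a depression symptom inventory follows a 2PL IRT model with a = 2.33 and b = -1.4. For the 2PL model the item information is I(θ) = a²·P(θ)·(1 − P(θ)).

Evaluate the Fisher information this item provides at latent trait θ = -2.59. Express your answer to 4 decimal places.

P = 1/(1+e^{2.7727}) = 0.0588
P(1−P) = 0.0588 × 0.9412 = 0.0554
I = a² × P(1−P) = 2.33² × 0.0554 = 0.30053

0.3005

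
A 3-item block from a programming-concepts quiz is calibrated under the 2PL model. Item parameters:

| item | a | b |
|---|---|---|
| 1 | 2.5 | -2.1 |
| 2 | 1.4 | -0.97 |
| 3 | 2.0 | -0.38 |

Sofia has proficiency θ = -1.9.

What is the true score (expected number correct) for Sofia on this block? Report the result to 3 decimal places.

0.882

P(θ) = 1 / (1 + exp(−a(θ − b)))
P_1 = 1/(1+e^{-0.5000}) = 0.6225
P_2 = 1/(1+e^{1.3020}) = 0.2138
P_3 = 1/(1+e^{3.0400}) = 0.0457
E[score] = 0.6225 + 0.2138 + 0.0457 = 0.8819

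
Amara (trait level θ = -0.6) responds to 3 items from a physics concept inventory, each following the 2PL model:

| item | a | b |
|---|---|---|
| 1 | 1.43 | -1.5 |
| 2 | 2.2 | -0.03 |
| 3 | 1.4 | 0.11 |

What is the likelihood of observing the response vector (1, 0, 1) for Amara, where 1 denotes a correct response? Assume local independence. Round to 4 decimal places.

0.1647

P(θ) = 1 / (1 + exp(−a(θ − b)))
P_1 = 1/(1+e^{-1.2870}) = 0.7836
P_2 = 1/(1+e^{1.2540}) = 0.2220
P_3 = 1/(1+e^{0.9940}) = 0.2701
L = P_1 × (1−P_2) × P_3 = 0.7836 × 0.7780 × 0.2701 = 0.16468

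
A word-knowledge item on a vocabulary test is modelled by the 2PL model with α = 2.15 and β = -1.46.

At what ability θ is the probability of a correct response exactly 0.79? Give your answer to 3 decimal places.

-0.844

P(θ) = 1 / (1 + exp(−α(θ − β)))
logit = ln(0.7900/0.2100) = 1.3249
θ = β + logit/(α) = -1.46 + 1.3249/2.1500 = -0.8438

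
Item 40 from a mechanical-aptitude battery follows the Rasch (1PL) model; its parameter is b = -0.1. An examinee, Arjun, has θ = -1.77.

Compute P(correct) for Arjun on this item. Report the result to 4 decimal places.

0.1584

P(θ) = 1 / (1 + exp(−(θ − b)))
Exponent: (-1.77 − (-0.1)) = -1.6700
1/(1 + e^{1.6700}) = 0.1584
P = 0.1584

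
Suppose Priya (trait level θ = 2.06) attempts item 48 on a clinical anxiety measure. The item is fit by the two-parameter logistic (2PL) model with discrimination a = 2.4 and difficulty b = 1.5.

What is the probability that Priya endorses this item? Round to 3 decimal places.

0.793

P(θ) = 1 / (1 + exp(−a(θ − b)))
Exponent: 2.4 × (2.06 − 1.5) = 1.3440
1/(1 + e^{-1.3440}) = 0.7931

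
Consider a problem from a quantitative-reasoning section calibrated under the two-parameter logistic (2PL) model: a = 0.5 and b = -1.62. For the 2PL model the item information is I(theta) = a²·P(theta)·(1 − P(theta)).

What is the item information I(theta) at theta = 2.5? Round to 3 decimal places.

0.025

P = 1/(1+e^{-2.0600}) = 0.8870
P(1−P) = 0.8870 × 0.1130 = 0.1003
I = a² × P(1−P) = 0.5² × 0.1003 = 0.02507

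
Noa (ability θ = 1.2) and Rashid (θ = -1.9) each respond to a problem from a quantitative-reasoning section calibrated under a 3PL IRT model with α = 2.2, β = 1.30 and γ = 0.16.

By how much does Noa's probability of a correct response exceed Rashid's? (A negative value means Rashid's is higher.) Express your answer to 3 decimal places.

P(θ) = γ + (1 − γ) · 1 / (1 + exp(−α(θ − β)))
P(Noa) = 0.5340  [exponent -0.2200]
P(Rashid) = 0.1607  [exponent -7.0400]
Difference = 0.5340 − 0.1607 = 0.3733

0.373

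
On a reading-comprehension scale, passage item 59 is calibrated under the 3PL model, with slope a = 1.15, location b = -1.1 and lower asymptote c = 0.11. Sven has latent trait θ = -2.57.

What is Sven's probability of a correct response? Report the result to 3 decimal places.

0.249

P(θ) = c + (1 − c) · 1 / (1 + exp(−a(θ − b)))
Exponent: 1.15 × (-2.57 − (-1.1)) = -1.6905
1/(1 + e^{1.6905}) = 0.1557
P = 0.11 + 0.89 × 0.1557 = 0.2486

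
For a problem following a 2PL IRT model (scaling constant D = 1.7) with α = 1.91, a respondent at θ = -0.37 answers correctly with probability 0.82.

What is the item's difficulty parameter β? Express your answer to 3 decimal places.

P(θ) = 1 / (1 + exp(−D·α(θ − β)))
logit(0.82) = ln(0.82/0.18) = 1.5163
β = θ − logit/(1.7·α) = -0.37 − 1.5163/3.2470 = -0.8370

-0.837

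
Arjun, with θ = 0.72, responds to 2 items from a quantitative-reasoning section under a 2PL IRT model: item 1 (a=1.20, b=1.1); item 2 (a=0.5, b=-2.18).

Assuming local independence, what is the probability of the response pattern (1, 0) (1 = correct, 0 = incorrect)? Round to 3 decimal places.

0.074

P(θ) = 1 / (1 + exp(−a(θ − b)))
P_1 = 1/(1+e^{0.4560}) = 0.3879
P_2 = 1/(1+e^{-1.4500}) = 0.8100
L = P_1 × (1−P_2) = 0.3879 × 0.1900 = 0.07371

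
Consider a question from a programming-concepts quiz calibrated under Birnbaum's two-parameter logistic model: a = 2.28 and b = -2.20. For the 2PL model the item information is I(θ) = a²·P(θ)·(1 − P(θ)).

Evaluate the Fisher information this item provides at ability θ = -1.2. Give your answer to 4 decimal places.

0.4376

P = 1/(1+e^{-2.2800}) = 0.9072
P(1−P) = 0.9072 × 0.0928 = 0.0842
I = a² × P(1−P) = 2.28² × 0.0842 = 0.43761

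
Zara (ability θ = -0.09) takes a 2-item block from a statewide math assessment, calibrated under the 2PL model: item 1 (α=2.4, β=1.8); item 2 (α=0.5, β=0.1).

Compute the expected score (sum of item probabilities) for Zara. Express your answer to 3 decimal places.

0.487

P(θ) = 1 / (1 + exp(−α(θ − β)))
P_1 = 1/(1+e^{4.5360}) = 0.0106
P_2 = 1/(1+e^{0.0950}) = 0.4763
E[score] = 0.0106 + 0.4763 = 0.4869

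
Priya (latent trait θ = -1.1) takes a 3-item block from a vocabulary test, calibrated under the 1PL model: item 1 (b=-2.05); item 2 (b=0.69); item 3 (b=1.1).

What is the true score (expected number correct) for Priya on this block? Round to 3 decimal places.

P(θ) = 1 / (1 + exp(−(θ − b)))
P_1 = 1/(1+e^{-0.9500}) = 0.7211
P_2 = 1/(1+e^{1.7900}) = 0.1431
P_3 = 1/(1+e^{2.2000}) = 0.0998
E[score] = 0.7211 + 0.1431 + 0.0998 = 0.9639

0.964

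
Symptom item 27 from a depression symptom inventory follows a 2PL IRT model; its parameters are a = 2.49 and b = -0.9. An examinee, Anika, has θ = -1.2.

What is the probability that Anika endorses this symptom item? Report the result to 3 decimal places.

0.321

P(θ) = 1 / (1 + exp(−a(θ − b)))
Exponent: 2.49 × (-1.2 − (-0.9)) = -0.7470
1/(1 + e^{0.7470}) = 0.3215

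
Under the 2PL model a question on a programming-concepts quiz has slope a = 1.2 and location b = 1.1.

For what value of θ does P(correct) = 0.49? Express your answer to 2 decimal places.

P(θ) = 1 / (1 + exp(−a(θ − b)))
logit = ln(0.4900/0.5100) = -0.0400
θ = b + logit/(a) = 1.1 + (-0.0400)/1.2000 = 1.0667

1.07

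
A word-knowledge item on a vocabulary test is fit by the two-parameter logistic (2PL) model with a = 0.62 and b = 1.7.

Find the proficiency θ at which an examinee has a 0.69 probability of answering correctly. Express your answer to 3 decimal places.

P(θ) = 1 / (1 + exp(−a(θ − b)))
logit = ln(0.6900/0.3100) = 0.8001
θ = b + logit/(a) = 1.7 + 0.8001/0.6200 = 2.9905

2.991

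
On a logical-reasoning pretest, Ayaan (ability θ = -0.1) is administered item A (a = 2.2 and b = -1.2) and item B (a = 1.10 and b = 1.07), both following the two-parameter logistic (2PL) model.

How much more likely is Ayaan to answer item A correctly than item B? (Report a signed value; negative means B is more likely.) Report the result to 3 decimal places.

P(θ) = 1 / (1 + exp(−a(θ − b)))
P_A = 0.9183
P_B = 0.2164
P_A − P_B = 0.7020

0.702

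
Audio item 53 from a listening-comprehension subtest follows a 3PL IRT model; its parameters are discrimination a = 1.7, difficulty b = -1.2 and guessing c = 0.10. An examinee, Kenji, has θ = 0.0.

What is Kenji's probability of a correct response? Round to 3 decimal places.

0.896

P(θ) = c + (1 − c) · 1 / (1 + exp(−a(θ − b)))
Exponent: 1.7 × (0.0 − (-1.2)) = 2.0400
1/(1 + e^{-2.0400}) = 0.8849
P = 0.10 + 0.90 × 0.8849 = 0.8964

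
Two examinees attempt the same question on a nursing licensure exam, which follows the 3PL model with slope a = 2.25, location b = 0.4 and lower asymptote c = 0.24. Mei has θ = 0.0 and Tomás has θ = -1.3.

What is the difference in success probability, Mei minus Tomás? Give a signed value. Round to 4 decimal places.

P(θ) = c + (1 − c) · 1 / (1 + exp(−a(θ − b)))
P(Mei) = 0.4597  [exponent -0.9000]
P(Tomás) = 0.2562  [exponent -3.8250]
Difference = 0.4597 − 0.2562 = 0.2035

0.2035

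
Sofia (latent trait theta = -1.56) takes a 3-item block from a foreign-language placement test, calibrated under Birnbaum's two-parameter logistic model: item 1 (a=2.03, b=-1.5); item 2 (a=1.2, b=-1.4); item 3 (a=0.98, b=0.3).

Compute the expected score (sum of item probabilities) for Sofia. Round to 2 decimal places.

P(theta) = 1 / (1 + exp(−a(theta − b)))
P_1 = 1/(1+e^{0.1218}) = 0.4696
P_2 = 1/(1+e^{0.1920}) = 0.4521
P_3 = 1/(1+e^{1.8228}) = 0.1391
E[score] = 0.4696 + 0.4521 + 0.1391 = 1.0608

1.06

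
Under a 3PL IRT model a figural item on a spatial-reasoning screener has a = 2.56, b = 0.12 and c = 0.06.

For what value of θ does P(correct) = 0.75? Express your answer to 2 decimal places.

P(θ) = c + (1 − c) · 1 / (1 + exp(−a(θ − b)))
Remove guessing floor: (0.75 − 0.06)/(1 − 0.06) = 0.7340
logit = ln(0.7340/0.2660) = 1.0152
θ = b + logit/(a) = 0.12 + 1.0152/2.5600 = 0.5166

0.52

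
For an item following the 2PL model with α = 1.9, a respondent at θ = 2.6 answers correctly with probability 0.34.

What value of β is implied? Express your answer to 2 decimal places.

2.95

P(θ) = 1 / (1 + exp(−α(θ − β)))
logit(0.34) = ln(0.34/0.66) = -0.6633
β = θ − logit/(α) = 2.6 − (-0.6633)/1.9000 = 2.9491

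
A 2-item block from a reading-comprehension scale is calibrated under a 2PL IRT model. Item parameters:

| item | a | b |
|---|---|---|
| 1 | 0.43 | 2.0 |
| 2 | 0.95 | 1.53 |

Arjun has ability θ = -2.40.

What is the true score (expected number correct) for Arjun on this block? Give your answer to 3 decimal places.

0.154

P(θ) = 1 / (1 + exp(−a(θ − b)))
P_1 = 1/(1+e^{1.8920}) = 0.1310
P_2 = 1/(1+e^{3.7335}) = 0.0234
E[score] = 0.1310 + 0.0234 = 0.1544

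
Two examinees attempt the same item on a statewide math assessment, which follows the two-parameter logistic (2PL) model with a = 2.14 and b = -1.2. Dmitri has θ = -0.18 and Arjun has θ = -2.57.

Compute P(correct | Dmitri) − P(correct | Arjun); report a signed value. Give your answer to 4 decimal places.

P(θ) = 1 / (1 + exp(−a(θ − b)))
P(Dmitri) = 0.8987  [exponent 2.1828]
P(Arjun) = 0.0506  [exponent -2.9318]
Difference = 0.8987 − 0.0506 = 0.8481

0.8481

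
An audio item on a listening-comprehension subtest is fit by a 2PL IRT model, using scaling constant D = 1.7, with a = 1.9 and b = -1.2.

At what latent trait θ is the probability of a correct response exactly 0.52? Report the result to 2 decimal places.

P(θ) = 1 / (1 + exp(−D·a(θ − b)))
logit = ln(0.5200/0.4800) = 0.0800
θ = b + logit/(1.7·a) = -1.2 + 0.0800/3.2300 = -1.1752

-1.18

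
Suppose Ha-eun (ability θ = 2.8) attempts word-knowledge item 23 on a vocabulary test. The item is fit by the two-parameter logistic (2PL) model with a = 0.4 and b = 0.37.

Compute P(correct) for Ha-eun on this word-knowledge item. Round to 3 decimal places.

0.726

P(θ) = 1 / (1 + exp(−a(θ − b)))
Exponent: 0.4 × (2.8 − 0.37) = 0.9720
1/(1 + e^{-0.9720}) = 0.7255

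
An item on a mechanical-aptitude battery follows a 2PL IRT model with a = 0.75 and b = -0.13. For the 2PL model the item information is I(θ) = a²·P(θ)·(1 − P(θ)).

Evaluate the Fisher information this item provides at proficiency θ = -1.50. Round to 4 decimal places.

P = 1/(1+e^{1.0275}) = 0.2636
P(1−P) = 0.2636 × 0.7364 = 0.1941
I = a² × P(1−P) = 0.75² × 0.1941 = 0.10918

0.1092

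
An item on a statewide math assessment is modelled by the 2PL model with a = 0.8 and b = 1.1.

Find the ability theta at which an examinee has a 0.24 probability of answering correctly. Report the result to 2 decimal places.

-0.34

P(theta) = 1 / (1 + exp(−a(theta − b)))
logit = ln(0.2400/0.7600) = -1.1527
theta = b + logit/(a) = 1.1 + (-1.1527)/0.8000 = -0.3408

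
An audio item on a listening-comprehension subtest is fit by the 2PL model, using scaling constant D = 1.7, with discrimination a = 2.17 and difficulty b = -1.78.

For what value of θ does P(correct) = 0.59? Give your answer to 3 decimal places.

-1.681

P(θ) = 1 / (1 + exp(−D·a(θ − b)))
logit = ln(0.5900/0.4100) = 0.3640
θ = b + logit/(1.7·a) = -1.78 + 0.3640/3.6890 = -1.6813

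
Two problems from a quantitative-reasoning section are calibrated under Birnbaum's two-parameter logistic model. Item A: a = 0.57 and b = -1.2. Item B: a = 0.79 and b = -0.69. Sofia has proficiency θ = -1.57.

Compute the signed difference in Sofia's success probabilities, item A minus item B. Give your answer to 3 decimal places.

0.115

P(θ) = 1 / (1 + exp(−a(θ − b)))
P_A = 0.4475
P_B = 0.3329
P_A − P_B = 0.1146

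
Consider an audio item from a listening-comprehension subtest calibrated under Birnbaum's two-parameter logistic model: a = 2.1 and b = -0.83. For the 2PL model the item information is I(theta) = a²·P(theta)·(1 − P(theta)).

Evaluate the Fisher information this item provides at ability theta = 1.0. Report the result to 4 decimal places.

0.0906

P = 1/(1+e^{-3.8430}) = 0.9790
P(1−P) = 0.9790 × 0.0210 = 0.0205
I = a² × P(1−P) = 2.1² × 0.0205 = 0.09058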